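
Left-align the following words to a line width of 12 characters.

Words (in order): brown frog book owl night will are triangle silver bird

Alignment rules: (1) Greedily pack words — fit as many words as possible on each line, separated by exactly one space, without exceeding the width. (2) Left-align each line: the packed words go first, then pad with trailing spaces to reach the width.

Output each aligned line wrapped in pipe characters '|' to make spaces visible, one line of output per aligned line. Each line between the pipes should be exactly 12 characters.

Line 1: ['brown', 'frog'] (min_width=10, slack=2)
Line 2: ['book', 'owl'] (min_width=8, slack=4)
Line 3: ['night', 'will'] (min_width=10, slack=2)
Line 4: ['are', 'triangle'] (min_width=12, slack=0)
Line 5: ['silver', 'bird'] (min_width=11, slack=1)

Answer: |brown frog  |
|book owl    |
|night will  |
|are triangle|
|silver bird |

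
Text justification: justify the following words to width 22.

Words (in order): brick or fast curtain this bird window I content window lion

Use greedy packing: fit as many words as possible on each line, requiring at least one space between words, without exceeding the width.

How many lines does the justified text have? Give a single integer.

Answer: 3

Derivation:
Line 1: ['brick', 'or', 'fast', 'curtain'] (min_width=21, slack=1)
Line 2: ['this', 'bird', 'window', 'I'] (min_width=18, slack=4)
Line 3: ['content', 'window', 'lion'] (min_width=19, slack=3)
Total lines: 3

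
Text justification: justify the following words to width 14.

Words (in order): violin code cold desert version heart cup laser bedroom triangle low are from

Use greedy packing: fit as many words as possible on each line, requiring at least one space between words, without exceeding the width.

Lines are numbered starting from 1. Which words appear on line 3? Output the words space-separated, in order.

Answer: version heart

Derivation:
Line 1: ['violin', 'code'] (min_width=11, slack=3)
Line 2: ['cold', 'desert'] (min_width=11, slack=3)
Line 3: ['version', 'heart'] (min_width=13, slack=1)
Line 4: ['cup', 'laser'] (min_width=9, slack=5)
Line 5: ['bedroom'] (min_width=7, slack=7)
Line 6: ['triangle', 'low'] (min_width=12, slack=2)
Line 7: ['are', 'from'] (min_width=8, slack=6)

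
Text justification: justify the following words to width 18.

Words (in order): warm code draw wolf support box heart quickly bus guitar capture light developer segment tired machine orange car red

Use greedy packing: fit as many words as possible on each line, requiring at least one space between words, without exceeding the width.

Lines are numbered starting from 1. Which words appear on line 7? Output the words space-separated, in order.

Line 1: ['warm', 'code', 'draw'] (min_width=14, slack=4)
Line 2: ['wolf', 'support', 'box'] (min_width=16, slack=2)
Line 3: ['heart', 'quickly', 'bus'] (min_width=17, slack=1)
Line 4: ['guitar', 'capture'] (min_width=14, slack=4)
Line 5: ['light', 'developer'] (min_width=15, slack=3)
Line 6: ['segment', 'tired'] (min_width=13, slack=5)
Line 7: ['machine', 'orange', 'car'] (min_width=18, slack=0)
Line 8: ['red'] (min_width=3, slack=15)

Answer: machine orange car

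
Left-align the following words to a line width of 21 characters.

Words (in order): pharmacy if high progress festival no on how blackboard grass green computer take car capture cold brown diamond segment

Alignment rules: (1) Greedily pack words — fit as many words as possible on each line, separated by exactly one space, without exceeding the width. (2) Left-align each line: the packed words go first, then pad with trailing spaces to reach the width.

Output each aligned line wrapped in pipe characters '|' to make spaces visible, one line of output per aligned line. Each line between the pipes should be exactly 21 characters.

Answer: |pharmacy if high     |
|progress festival no |
|on how blackboard    |
|grass green computer |
|take car capture cold|
|brown diamond segment|

Derivation:
Line 1: ['pharmacy', 'if', 'high'] (min_width=16, slack=5)
Line 2: ['progress', 'festival', 'no'] (min_width=20, slack=1)
Line 3: ['on', 'how', 'blackboard'] (min_width=17, slack=4)
Line 4: ['grass', 'green', 'computer'] (min_width=20, slack=1)
Line 5: ['take', 'car', 'capture', 'cold'] (min_width=21, slack=0)
Line 6: ['brown', 'diamond', 'segment'] (min_width=21, slack=0)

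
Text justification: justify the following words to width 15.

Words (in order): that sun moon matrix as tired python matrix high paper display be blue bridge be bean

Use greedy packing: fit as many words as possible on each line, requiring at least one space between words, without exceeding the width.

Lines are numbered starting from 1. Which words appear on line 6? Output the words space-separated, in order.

Answer: bridge be bean

Derivation:
Line 1: ['that', 'sun', 'moon'] (min_width=13, slack=2)
Line 2: ['matrix', 'as', 'tired'] (min_width=15, slack=0)
Line 3: ['python', 'matrix'] (min_width=13, slack=2)
Line 4: ['high', 'paper'] (min_width=10, slack=5)
Line 5: ['display', 'be', 'blue'] (min_width=15, slack=0)
Line 6: ['bridge', 'be', 'bean'] (min_width=14, slack=1)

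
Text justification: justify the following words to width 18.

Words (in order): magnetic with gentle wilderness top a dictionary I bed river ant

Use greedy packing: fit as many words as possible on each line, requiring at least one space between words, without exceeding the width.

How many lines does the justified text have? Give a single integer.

Line 1: ['magnetic', 'with'] (min_width=13, slack=5)
Line 2: ['gentle', 'wilderness'] (min_width=17, slack=1)
Line 3: ['top', 'a', 'dictionary', 'I'] (min_width=18, slack=0)
Line 4: ['bed', 'river', 'ant'] (min_width=13, slack=5)
Total lines: 4

Answer: 4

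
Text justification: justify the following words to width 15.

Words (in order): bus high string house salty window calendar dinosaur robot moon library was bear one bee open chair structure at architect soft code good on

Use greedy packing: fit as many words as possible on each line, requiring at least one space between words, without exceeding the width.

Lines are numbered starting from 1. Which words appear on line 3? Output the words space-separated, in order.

Answer: window calendar

Derivation:
Line 1: ['bus', 'high', 'string'] (min_width=15, slack=0)
Line 2: ['house', 'salty'] (min_width=11, slack=4)
Line 3: ['window', 'calendar'] (min_width=15, slack=0)
Line 4: ['dinosaur', 'robot'] (min_width=14, slack=1)
Line 5: ['moon', 'library'] (min_width=12, slack=3)
Line 6: ['was', 'bear', 'one'] (min_width=12, slack=3)
Line 7: ['bee', 'open', 'chair'] (min_width=14, slack=1)
Line 8: ['structure', 'at'] (min_width=12, slack=3)
Line 9: ['architect', 'soft'] (min_width=14, slack=1)
Line 10: ['code', 'good', 'on'] (min_width=12, slack=3)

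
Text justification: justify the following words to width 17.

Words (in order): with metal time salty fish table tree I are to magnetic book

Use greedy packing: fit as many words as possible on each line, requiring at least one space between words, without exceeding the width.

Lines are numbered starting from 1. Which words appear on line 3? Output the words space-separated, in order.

Answer: tree I are to

Derivation:
Line 1: ['with', 'metal', 'time'] (min_width=15, slack=2)
Line 2: ['salty', 'fish', 'table'] (min_width=16, slack=1)
Line 3: ['tree', 'I', 'are', 'to'] (min_width=13, slack=4)
Line 4: ['magnetic', 'book'] (min_width=13, slack=4)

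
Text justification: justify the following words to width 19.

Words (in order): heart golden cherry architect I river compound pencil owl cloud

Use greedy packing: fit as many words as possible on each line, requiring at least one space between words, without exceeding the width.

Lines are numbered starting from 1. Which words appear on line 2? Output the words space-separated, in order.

Line 1: ['heart', 'golden', 'cherry'] (min_width=19, slack=0)
Line 2: ['architect', 'I', 'river'] (min_width=17, slack=2)
Line 3: ['compound', 'pencil', 'owl'] (min_width=19, slack=0)
Line 4: ['cloud'] (min_width=5, slack=14)

Answer: architect I river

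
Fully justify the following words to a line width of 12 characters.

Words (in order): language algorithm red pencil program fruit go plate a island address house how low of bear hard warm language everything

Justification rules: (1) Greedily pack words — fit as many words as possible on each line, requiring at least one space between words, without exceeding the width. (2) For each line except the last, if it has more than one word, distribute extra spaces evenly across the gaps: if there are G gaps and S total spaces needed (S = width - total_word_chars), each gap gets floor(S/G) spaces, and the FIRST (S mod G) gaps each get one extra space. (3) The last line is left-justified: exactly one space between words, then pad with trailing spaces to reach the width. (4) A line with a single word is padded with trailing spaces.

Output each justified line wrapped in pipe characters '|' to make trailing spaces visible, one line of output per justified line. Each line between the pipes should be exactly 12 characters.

Answer: |language    |
|algorithm   |
|red   pencil|
|program     |
|fruit     go|
|plate      a|
|island      |
|address     |
|house    how|
|low  of bear|
|hard    warm|
|language    |
|everything  |

Derivation:
Line 1: ['language'] (min_width=8, slack=4)
Line 2: ['algorithm'] (min_width=9, slack=3)
Line 3: ['red', 'pencil'] (min_width=10, slack=2)
Line 4: ['program'] (min_width=7, slack=5)
Line 5: ['fruit', 'go'] (min_width=8, slack=4)
Line 6: ['plate', 'a'] (min_width=7, slack=5)
Line 7: ['island'] (min_width=6, slack=6)
Line 8: ['address'] (min_width=7, slack=5)
Line 9: ['house', 'how'] (min_width=9, slack=3)
Line 10: ['low', 'of', 'bear'] (min_width=11, slack=1)
Line 11: ['hard', 'warm'] (min_width=9, slack=3)
Line 12: ['language'] (min_width=8, slack=4)
Line 13: ['everything'] (min_width=10, slack=2)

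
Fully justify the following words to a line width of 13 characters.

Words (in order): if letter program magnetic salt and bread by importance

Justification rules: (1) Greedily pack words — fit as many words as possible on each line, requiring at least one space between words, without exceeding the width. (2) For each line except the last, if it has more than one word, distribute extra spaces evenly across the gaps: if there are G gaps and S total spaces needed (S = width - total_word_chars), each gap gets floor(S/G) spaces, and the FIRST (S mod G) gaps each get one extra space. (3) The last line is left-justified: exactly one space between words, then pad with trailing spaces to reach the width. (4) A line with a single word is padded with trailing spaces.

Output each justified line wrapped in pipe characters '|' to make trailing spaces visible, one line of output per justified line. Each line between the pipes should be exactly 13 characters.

Line 1: ['if', 'letter'] (min_width=9, slack=4)
Line 2: ['program'] (min_width=7, slack=6)
Line 3: ['magnetic', 'salt'] (min_width=13, slack=0)
Line 4: ['and', 'bread', 'by'] (min_width=12, slack=1)
Line 5: ['importance'] (min_width=10, slack=3)

Answer: |if     letter|
|program      |
|magnetic salt|
|and  bread by|
|importance   |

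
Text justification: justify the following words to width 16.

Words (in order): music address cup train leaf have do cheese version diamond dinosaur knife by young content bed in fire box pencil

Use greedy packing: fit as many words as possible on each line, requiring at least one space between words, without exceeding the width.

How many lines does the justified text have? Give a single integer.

Line 1: ['music', 'address'] (min_width=13, slack=3)
Line 2: ['cup', 'train', 'leaf'] (min_width=14, slack=2)
Line 3: ['have', 'do', 'cheese'] (min_width=14, slack=2)
Line 4: ['version', 'diamond'] (min_width=15, slack=1)
Line 5: ['dinosaur', 'knife'] (min_width=14, slack=2)
Line 6: ['by', 'young', 'content'] (min_width=16, slack=0)
Line 7: ['bed', 'in', 'fire', 'box'] (min_width=15, slack=1)
Line 8: ['pencil'] (min_width=6, slack=10)
Total lines: 8

Answer: 8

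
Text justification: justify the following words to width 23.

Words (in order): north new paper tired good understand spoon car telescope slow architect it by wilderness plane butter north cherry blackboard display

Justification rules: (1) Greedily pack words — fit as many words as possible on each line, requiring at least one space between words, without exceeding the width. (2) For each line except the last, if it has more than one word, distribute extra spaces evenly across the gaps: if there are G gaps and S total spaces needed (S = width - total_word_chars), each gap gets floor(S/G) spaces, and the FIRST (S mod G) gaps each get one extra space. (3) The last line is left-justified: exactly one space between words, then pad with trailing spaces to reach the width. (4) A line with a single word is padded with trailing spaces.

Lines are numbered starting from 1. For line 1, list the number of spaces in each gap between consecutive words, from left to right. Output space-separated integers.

Answer: 2 2 1

Derivation:
Line 1: ['north', 'new', 'paper', 'tired'] (min_width=21, slack=2)
Line 2: ['good', 'understand', 'spoon'] (min_width=21, slack=2)
Line 3: ['car', 'telescope', 'slow'] (min_width=18, slack=5)
Line 4: ['architect', 'it', 'by'] (min_width=15, slack=8)
Line 5: ['wilderness', 'plane', 'butter'] (min_width=23, slack=0)
Line 6: ['north', 'cherry', 'blackboard'] (min_width=23, slack=0)
Line 7: ['display'] (min_width=7, slack=16)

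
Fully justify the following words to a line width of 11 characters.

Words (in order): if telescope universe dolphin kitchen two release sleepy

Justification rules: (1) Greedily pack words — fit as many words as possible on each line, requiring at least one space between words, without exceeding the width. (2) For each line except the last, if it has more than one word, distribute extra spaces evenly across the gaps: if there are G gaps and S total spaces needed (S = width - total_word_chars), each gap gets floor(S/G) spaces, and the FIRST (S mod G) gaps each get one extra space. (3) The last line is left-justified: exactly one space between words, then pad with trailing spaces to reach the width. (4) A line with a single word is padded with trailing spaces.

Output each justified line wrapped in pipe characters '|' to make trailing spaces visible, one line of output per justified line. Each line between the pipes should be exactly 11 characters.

Answer: |if         |
|telescope  |
|universe   |
|dolphin    |
|kitchen two|
|release    |
|sleepy     |

Derivation:
Line 1: ['if'] (min_width=2, slack=9)
Line 2: ['telescope'] (min_width=9, slack=2)
Line 3: ['universe'] (min_width=8, slack=3)
Line 4: ['dolphin'] (min_width=7, slack=4)
Line 5: ['kitchen', 'two'] (min_width=11, slack=0)
Line 6: ['release'] (min_width=7, slack=4)
Line 7: ['sleepy'] (min_width=6, slack=5)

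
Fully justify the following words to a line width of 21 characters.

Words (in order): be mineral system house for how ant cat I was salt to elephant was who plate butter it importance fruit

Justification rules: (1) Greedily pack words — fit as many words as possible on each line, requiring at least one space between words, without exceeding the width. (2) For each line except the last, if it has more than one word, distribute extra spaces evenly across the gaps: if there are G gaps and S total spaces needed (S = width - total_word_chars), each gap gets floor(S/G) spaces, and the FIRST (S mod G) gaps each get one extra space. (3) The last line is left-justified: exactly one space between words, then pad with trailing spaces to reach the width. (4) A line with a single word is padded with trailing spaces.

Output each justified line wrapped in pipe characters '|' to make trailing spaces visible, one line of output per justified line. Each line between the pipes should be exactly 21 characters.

Answer: |be   mineral   system|
|house for how ant cat|
|I    was    salt   to|
|elephant    was   who|
|plate    butter    it|
|importance fruit     |

Derivation:
Line 1: ['be', 'mineral', 'system'] (min_width=17, slack=4)
Line 2: ['house', 'for', 'how', 'ant', 'cat'] (min_width=21, slack=0)
Line 3: ['I', 'was', 'salt', 'to'] (min_width=13, slack=8)
Line 4: ['elephant', 'was', 'who'] (min_width=16, slack=5)
Line 5: ['plate', 'butter', 'it'] (min_width=15, slack=6)
Line 6: ['importance', 'fruit'] (min_width=16, slack=5)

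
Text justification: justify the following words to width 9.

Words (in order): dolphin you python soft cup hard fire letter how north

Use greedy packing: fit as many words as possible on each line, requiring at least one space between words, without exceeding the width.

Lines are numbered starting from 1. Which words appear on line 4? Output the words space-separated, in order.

Line 1: ['dolphin'] (min_width=7, slack=2)
Line 2: ['you'] (min_width=3, slack=6)
Line 3: ['python'] (min_width=6, slack=3)
Line 4: ['soft', 'cup'] (min_width=8, slack=1)
Line 5: ['hard', 'fire'] (min_width=9, slack=0)
Line 6: ['letter'] (min_width=6, slack=3)
Line 7: ['how', 'north'] (min_width=9, slack=0)

Answer: soft cup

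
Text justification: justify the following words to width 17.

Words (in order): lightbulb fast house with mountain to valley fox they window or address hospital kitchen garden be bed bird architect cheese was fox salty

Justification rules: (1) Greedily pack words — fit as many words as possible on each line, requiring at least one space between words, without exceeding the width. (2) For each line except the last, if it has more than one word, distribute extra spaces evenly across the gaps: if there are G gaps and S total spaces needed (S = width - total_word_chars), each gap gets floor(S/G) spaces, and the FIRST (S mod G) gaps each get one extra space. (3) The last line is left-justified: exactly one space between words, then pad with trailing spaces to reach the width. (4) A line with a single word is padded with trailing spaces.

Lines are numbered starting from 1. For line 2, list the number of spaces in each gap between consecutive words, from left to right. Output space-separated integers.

Answer: 8

Derivation:
Line 1: ['lightbulb', 'fast'] (min_width=14, slack=3)
Line 2: ['house', 'with'] (min_width=10, slack=7)
Line 3: ['mountain', 'to'] (min_width=11, slack=6)
Line 4: ['valley', 'fox', 'they'] (min_width=15, slack=2)
Line 5: ['window', 'or', 'address'] (min_width=17, slack=0)
Line 6: ['hospital', 'kitchen'] (min_width=16, slack=1)
Line 7: ['garden', 'be', 'bed'] (min_width=13, slack=4)
Line 8: ['bird', 'architect'] (min_width=14, slack=3)
Line 9: ['cheese', 'was', 'fox'] (min_width=14, slack=3)
Line 10: ['salty'] (min_width=5, slack=12)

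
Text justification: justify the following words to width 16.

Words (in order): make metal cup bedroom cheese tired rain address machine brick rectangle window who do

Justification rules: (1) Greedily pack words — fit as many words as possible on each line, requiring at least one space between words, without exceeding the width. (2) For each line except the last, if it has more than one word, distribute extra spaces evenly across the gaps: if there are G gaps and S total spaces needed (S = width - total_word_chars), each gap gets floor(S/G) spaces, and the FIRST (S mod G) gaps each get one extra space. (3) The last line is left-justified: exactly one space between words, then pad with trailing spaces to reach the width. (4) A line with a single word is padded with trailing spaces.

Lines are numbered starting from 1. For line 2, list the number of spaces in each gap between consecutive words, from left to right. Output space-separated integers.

Answer: 3

Derivation:
Line 1: ['make', 'metal', 'cup'] (min_width=14, slack=2)
Line 2: ['bedroom', 'cheese'] (min_width=14, slack=2)
Line 3: ['tired', 'rain'] (min_width=10, slack=6)
Line 4: ['address', 'machine'] (min_width=15, slack=1)
Line 5: ['brick', 'rectangle'] (min_width=15, slack=1)
Line 6: ['window', 'who', 'do'] (min_width=13, slack=3)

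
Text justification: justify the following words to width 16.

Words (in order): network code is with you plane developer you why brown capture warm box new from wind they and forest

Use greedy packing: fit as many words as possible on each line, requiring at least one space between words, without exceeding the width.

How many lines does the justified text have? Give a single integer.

Answer: 7

Derivation:
Line 1: ['network', 'code', 'is'] (min_width=15, slack=1)
Line 2: ['with', 'you', 'plane'] (min_width=14, slack=2)
Line 3: ['developer', 'you'] (min_width=13, slack=3)
Line 4: ['why', 'brown'] (min_width=9, slack=7)
Line 5: ['capture', 'warm', 'box'] (min_width=16, slack=0)
Line 6: ['new', 'from', 'wind'] (min_width=13, slack=3)
Line 7: ['they', 'and', 'forest'] (min_width=15, slack=1)
Total lines: 7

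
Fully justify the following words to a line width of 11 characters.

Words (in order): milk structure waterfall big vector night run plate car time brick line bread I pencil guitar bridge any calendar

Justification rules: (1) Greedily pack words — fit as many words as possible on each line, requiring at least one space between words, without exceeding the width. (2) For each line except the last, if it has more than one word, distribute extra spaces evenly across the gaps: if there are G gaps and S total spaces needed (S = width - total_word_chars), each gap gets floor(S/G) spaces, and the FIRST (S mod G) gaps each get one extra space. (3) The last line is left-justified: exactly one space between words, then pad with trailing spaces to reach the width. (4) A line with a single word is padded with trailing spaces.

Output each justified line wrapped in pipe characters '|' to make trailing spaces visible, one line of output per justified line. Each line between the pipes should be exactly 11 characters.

Answer: |milk       |
|structure  |
|waterfall  |
|big  vector|
|night   run|
|plate   car|
|time  brick|
|line  bread|
|I    pencil|
|guitar     |
|bridge  any|
|calendar   |

Derivation:
Line 1: ['milk'] (min_width=4, slack=7)
Line 2: ['structure'] (min_width=9, slack=2)
Line 3: ['waterfall'] (min_width=9, slack=2)
Line 4: ['big', 'vector'] (min_width=10, slack=1)
Line 5: ['night', 'run'] (min_width=9, slack=2)
Line 6: ['plate', 'car'] (min_width=9, slack=2)
Line 7: ['time', 'brick'] (min_width=10, slack=1)
Line 8: ['line', 'bread'] (min_width=10, slack=1)
Line 9: ['I', 'pencil'] (min_width=8, slack=3)
Line 10: ['guitar'] (min_width=6, slack=5)
Line 11: ['bridge', 'any'] (min_width=10, slack=1)
Line 12: ['calendar'] (min_width=8, slack=3)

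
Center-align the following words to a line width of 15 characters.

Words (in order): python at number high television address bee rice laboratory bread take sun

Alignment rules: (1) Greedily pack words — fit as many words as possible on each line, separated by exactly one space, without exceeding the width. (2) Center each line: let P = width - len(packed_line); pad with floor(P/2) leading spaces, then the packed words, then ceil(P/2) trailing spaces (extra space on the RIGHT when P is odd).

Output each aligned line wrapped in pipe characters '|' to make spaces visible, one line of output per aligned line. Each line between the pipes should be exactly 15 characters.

Line 1: ['python', 'at'] (min_width=9, slack=6)
Line 2: ['number', 'high'] (min_width=11, slack=4)
Line 3: ['television'] (min_width=10, slack=5)
Line 4: ['address', 'bee'] (min_width=11, slack=4)
Line 5: ['rice', 'laboratory'] (min_width=15, slack=0)
Line 6: ['bread', 'take', 'sun'] (min_width=14, slack=1)

Answer: |   python at   |
|  number high  |
|  television   |
|  address bee  |
|rice laboratory|
|bread take sun |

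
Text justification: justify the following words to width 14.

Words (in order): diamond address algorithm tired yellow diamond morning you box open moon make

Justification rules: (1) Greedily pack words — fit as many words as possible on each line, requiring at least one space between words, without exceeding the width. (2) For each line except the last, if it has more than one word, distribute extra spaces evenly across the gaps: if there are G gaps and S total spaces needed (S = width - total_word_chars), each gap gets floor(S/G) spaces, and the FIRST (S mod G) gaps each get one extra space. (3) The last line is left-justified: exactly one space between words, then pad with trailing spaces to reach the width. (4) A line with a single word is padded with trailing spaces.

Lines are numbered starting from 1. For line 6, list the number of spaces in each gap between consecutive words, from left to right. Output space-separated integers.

Answer: 4

Derivation:
Line 1: ['diamond'] (min_width=7, slack=7)
Line 2: ['address'] (min_width=7, slack=7)
Line 3: ['algorithm'] (min_width=9, slack=5)
Line 4: ['tired', 'yellow'] (min_width=12, slack=2)
Line 5: ['diamond'] (min_width=7, slack=7)
Line 6: ['morning', 'you'] (min_width=11, slack=3)
Line 7: ['box', 'open', 'moon'] (min_width=13, slack=1)
Line 8: ['make'] (min_width=4, slack=10)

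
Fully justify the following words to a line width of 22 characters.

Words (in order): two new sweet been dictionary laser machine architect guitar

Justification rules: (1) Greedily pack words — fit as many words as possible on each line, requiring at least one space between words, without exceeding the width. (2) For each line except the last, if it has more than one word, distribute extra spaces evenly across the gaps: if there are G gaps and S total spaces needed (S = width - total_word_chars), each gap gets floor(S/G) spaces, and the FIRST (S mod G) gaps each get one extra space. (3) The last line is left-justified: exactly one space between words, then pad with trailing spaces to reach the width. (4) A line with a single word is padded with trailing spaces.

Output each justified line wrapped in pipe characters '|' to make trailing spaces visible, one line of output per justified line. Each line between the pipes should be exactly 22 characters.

Answer: |two   new  sweet  been|
|dictionary       laser|
|machine      architect|
|guitar                |

Derivation:
Line 1: ['two', 'new', 'sweet', 'been'] (min_width=18, slack=4)
Line 2: ['dictionary', 'laser'] (min_width=16, slack=6)
Line 3: ['machine', 'architect'] (min_width=17, slack=5)
Line 4: ['guitar'] (min_width=6, slack=16)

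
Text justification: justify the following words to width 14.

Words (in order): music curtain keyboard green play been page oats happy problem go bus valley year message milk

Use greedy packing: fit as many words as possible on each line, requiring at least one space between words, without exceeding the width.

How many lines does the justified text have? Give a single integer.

Line 1: ['music', 'curtain'] (min_width=13, slack=1)
Line 2: ['keyboard', 'green'] (min_width=14, slack=0)
Line 3: ['play', 'been', 'page'] (min_width=14, slack=0)
Line 4: ['oats', 'happy'] (min_width=10, slack=4)
Line 5: ['problem', 'go', 'bus'] (min_width=14, slack=0)
Line 6: ['valley', 'year'] (min_width=11, slack=3)
Line 7: ['message', 'milk'] (min_width=12, slack=2)
Total lines: 7

Answer: 7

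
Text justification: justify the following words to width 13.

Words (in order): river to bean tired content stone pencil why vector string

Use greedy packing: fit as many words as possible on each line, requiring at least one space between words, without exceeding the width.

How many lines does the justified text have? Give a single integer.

Line 1: ['river', 'to', 'bean'] (min_width=13, slack=0)
Line 2: ['tired', 'content'] (min_width=13, slack=0)
Line 3: ['stone', 'pencil'] (min_width=12, slack=1)
Line 4: ['why', 'vector'] (min_width=10, slack=3)
Line 5: ['string'] (min_width=6, slack=7)
Total lines: 5

Answer: 5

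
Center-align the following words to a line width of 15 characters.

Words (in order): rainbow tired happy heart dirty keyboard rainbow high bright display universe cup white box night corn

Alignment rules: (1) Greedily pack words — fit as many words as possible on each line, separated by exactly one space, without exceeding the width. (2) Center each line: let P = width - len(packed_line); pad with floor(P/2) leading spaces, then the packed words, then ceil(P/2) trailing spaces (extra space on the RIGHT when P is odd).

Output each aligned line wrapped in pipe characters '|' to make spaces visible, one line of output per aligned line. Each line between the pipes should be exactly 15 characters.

Answer: | rainbow tired |
|  happy heart  |
|dirty keyboard |
| rainbow high  |
|bright display |
| universe cup  |
|white box night|
|     corn      |

Derivation:
Line 1: ['rainbow', 'tired'] (min_width=13, slack=2)
Line 2: ['happy', 'heart'] (min_width=11, slack=4)
Line 3: ['dirty', 'keyboard'] (min_width=14, slack=1)
Line 4: ['rainbow', 'high'] (min_width=12, slack=3)
Line 5: ['bright', 'display'] (min_width=14, slack=1)
Line 6: ['universe', 'cup'] (min_width=12, slack=3)
Line 7: ['white', 'box', 'night'] (min_width=15, slack=0)
Line 8: ['corn'] (min_width=4, slack=11)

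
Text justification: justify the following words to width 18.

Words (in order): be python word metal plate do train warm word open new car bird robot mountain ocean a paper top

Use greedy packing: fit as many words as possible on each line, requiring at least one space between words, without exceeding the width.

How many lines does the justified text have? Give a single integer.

Answer: 6

Derivation:
Line 1: ['be', 'python', 'word'] (min_width=14, slack=4)
Line 2: ['metal', 'plate', 'do'] (min_width=14, slack=4)
Line 3: ['train', 'warm', 'word'] (min_width=15, slack=3)
Line 4: ['open', 'new', 'car', 'bird'] (min_width=17, slack=1)
Line 5: ['robot', 'mountain'] (min_width=14, slack=4)
Line 6: ['ocean', 'a', 'paper', 'top'] (min_width=17, slack=1)
Total lines: 6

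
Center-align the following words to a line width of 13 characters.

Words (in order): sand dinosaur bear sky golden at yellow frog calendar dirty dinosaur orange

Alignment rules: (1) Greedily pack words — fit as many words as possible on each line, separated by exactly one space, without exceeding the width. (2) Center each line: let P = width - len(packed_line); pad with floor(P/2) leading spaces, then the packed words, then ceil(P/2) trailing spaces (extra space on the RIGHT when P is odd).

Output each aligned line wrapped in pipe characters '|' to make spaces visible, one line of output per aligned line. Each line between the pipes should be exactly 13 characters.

Line 1: ['sand', 'dinosaur'] (min_width=13, slack=0)
Line 2: ['bear', 'sky'] (min_width=8, slack=5)
Line 3: ['golden', 'at'] (min_width=9, slack=4)
Line 4: ['yellow', 'frog'] (min_width=11, slack=2)
Line 5: ['calendar'] (min_width=8, slack=5)
Line 6: ['dirty'] (min_width=5, slack=8)
Line 7: ['dinosaur'] (min_width=8, slack=5)
Line 8: ['orange'] (min_width=6, slack=7)

Answer: |sand dinosaur|
|  bear sky   |
|  golden at  |
| yellow frog |
|  calendar   |
|    dirty    |
|  dinosaur   |
|   orange    |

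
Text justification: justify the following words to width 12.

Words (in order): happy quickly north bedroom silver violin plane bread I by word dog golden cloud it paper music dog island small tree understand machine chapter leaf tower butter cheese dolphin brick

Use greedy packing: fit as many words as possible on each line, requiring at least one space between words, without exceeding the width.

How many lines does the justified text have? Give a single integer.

Line 1: ['happy'] (min_width=5, slack=7)
Line 2: ['quickly'] (min_width=7, slack=5)
Line 3: ['north'] (min_width=5, slack=7)
Line 4: ['bedroom'] (min_width=7, slack=5)
Line 5: ['silver'] (min_width=6, slack=6)
Line 6: ['violin', 'plane'] (min_width=12, slack=0)
Line 7: ['bread', 'I', 'by'] (min_width=10, slack=2)
Line 8: ['word', 'dog'] (min_width=8, slack=4)
Line 9: ['golden', 'cloud'] (min_width=12, slack=0)
Line 10: ['it', 'paper'] (min_width=8, slack=4)
Line 11: ['music', 'dog'] (min_width=9, slack=3)
Line 12: ['island', 'small'] (min_width=12, slack=0)
Line 13: ['tree'] (min_width=4, slack=8)
Line 14: ['understand'] (min_width=10, slack=2)
Line 15: ['machine'] (min_width=7, slack=5)
Line 16: ['chapter', 'leaf'] (min_width=12, slack=0)
Line 17: ['tower', 'butter'] (min_width=12, slack=0)
Line 18: ['cheese'] (min_width=6, slack=6)
Line 19: ['dolphin'] (min_width=7, slack=5)
Line 20: ['brick'] (min_width=5, slack=7)
Total lines: 20

Answer: 20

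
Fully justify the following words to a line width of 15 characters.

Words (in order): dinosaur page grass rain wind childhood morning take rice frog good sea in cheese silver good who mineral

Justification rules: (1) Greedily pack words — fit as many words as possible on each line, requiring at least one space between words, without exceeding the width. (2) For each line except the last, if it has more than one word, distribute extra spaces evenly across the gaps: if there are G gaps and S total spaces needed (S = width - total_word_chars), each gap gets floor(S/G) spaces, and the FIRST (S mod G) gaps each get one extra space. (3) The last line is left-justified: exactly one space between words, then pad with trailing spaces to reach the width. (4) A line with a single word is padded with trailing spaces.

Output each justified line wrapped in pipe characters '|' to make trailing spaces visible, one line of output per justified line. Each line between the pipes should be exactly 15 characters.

Line 1: ['dinosaur', 'page'] (min_width=13, slack=2)
Line 2: ['grass', 'rain', 'wind'] (min_width=15, slack=0)
Line 3: ['childhood'] (min_width=9, slack=6)
Line 4: ['morning', 'take'] (min_width=12, slack=3)
Line 5: ['rice', 'frog', 'good'] (min_width=14, slack=1)
Line 6: ['sea', 'in', 'cheese'] (min_width=13, slack=2)
Line 7: ['silver', 'good', 'who'] (min_width=15, slack=0)
Line 8: ['mineral'] (min_width=7, slack=8)

Answer: |dinosaur   page|
|grass rain wind|
|childhood      |
|morning    take|
|rice  frog good|
|sea  in  cheese|
|silver good who|
|mineral        |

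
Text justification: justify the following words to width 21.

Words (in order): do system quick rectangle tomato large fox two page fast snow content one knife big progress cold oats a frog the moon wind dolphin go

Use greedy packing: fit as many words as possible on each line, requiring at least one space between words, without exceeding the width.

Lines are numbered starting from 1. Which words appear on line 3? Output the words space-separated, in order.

Line 1: ['do', 'system', 'quick'] (min_width=15, slack=6)
Line 2: ['rectangle', 'tomato'] (min_width=16, slack=5)
Line 3: ['large', 'fox', 'two', 'page'] (min_width=18, slack=3)
Line 4: ['fast', 'snow', 'content', 'one'] (min_width=21, slack=0)
Line 5: ['knife', 'big', 'progress'] (min_width=18, slack=3)
Line 6: ['cold', 'oats', 'a', 'frog', 'the'] (min_width=20, slack=1)
Line 7: ['moon', 'wind', 'dolphin', 'go'] (min_width=20, slack=1)

Answer: large fox two page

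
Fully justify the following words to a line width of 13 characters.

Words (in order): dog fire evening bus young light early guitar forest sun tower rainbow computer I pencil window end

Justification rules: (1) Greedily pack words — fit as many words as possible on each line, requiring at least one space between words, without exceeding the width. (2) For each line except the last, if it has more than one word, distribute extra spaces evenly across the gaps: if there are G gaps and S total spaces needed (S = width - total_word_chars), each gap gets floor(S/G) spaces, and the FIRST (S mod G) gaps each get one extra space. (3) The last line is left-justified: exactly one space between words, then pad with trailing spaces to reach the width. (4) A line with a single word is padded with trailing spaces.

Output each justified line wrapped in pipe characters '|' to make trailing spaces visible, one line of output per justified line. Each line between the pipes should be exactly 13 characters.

Line 1: ['dog', 'fire'] (min_width=8, slack=5)
Line 2: ['evening', 'bus'] (min_width=11, slack=2)
Line 3: ['young', 'light'] (min_width=11, slack=2)
Line 4: ['early', 'guitar'] (min_width=12, slack=1)
Line 5: ['forest', 'sun'] (min_width=10, slack=3)
Line 6: ['tower', 'rainbow'] (min_width=13, slack=0)
Line 7: ['computer', 'I'] (min_width=10, slack=3)
Line 8: ['pencil', 'window'] (min_width=13, slack=0)
Line 9: ['end'] (min_width=3, slack=10)

Answer: |dog      fire|
|evening   bus|
|young   light|
|early  guitar|
|forest    sun|
|tower rainbow|
|computer    I|
|pencil window|
|end          |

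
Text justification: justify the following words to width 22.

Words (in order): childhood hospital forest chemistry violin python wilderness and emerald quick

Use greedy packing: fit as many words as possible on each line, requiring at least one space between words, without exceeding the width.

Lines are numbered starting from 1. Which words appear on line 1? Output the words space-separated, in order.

Line 1: ['childhood', 'hospital'] (min_width=18, slack=4)
Line 2: ['forest', 'chemistry'] (min_width=16, slack=6)
Line 3: ['violin', 'python'] (min_width=13, slack=9)
Line 4: ['wilderness', 'and', 'emerald'] (min_width=22, slack=0)
Line 5: ['quick'] (min_width=5, slack=17)

Answer: childhood hospital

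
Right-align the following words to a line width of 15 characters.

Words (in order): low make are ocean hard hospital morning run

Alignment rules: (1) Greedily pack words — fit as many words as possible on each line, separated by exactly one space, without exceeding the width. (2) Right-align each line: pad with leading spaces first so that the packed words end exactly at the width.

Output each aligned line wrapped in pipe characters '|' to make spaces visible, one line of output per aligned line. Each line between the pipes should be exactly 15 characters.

Line 1: ['low', 'make', 'are'] (min_width=12, slack=3)
Line 2: ['ocean', 'hard'] (min_width=10, slack=5)
Line 3: ['hospital'] (min_width=8, slack=7)
Line 4: ['morning', 'run'] (min_width=11, slack=4)

Answer: |   low make are|
|     ocean hard|
|       hospital|
|    morning run|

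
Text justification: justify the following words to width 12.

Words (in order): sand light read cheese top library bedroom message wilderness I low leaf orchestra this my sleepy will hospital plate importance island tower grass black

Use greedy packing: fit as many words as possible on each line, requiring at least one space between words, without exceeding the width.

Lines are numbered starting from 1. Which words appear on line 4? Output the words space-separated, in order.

Answer: bedroom

Derivation:
Line 1: ['sand', 'light'] (min_width=10, slack=2)
Line 2: ['read', 'cheese'] (min_width=11, slack=1)
Line 3: ['top', 'library'] (min_width=11, slack=1)
Line 4: ['bedroom'] (min_width=7, slack=5)
Line 5: ['message'] (min_width=7, slack=5)
Line 6: ['wilderness', 'I'] (min_width=12, slack=0)
Line 7: ['low', 'leaf'] (min_width=8, slack=4)
Line 8: ['orchestra'] (min_width=9, slack=3)
Line 9: ['this', 'my'] (min_width=7, slack=5)
Line 10: ['sleepy', 'will'] (min_width=11, slack=1)
Line 11: ['hospital'] (min_width=8, slack=4)
Line 12: ['plate'] (min_width=5, slack=7)
Line 13: ['importance'] (min_width=10, slack=2)
Line 14: ['island', 'tower'] (min_width=12, slack=0)
Line 15: ['grass', 'black'] (min_width=11, slack=1)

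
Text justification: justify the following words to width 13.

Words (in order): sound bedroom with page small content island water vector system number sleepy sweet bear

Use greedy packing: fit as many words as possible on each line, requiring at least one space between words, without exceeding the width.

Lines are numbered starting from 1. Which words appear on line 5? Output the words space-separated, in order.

Line 1: ['sound', 'bedroom'] (min_width=13, slack=0)
Line 2: ['with', 'page'] (min_width=9, slack=4)
Line 3: ['small', 'content'] (min_width=13, slack=0)
Line 4: ['island', 'water'] (min_width=12, slack=1)
Line 5: ['vector', 'system'] (min_width=13, slack=0)
Line 6: ['number', 'sleepy'] (min_width=13, slack=0)
Line 7: ['sweet', 'bear'] (min_width=10, slack=3)

Answer: vector system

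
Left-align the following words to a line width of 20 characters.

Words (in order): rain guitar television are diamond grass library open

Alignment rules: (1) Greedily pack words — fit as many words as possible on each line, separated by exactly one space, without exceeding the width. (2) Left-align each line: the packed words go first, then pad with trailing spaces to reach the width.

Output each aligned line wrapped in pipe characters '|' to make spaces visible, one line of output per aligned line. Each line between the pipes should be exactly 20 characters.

Answer: |rain guitar         |
|television are      |
|diamond grass       |
|library open        |

Derivation:
Line 1: ['rain', 'guitar'] (min_width=11, slack=9)
Line 2: ['television', 'are'] (min_width=14, slack=6)
Line 3: ['diamond', 'grass'] (min_width=13, slack=7)
Line 4: ['library', 'open'] (min_width=12, slack=8)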